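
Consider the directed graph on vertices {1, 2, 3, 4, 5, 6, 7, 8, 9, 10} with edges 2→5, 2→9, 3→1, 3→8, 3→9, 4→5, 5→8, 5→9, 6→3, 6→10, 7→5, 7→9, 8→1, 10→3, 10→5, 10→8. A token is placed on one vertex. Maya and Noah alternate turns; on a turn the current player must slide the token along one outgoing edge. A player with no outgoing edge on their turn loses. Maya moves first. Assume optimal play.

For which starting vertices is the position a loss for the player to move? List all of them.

Classify positions by backward induction: terminal positions (no move available) are L. From any other position, the mover wins iff some move reaches an L.
Every edge goes from a vertex to one that appears earlier in the order 9, 1, 8, 3, 5, 2, 10, 7, 4, 6, so processing vertices in that order labels each vertex after all of its successors.
9: no outgoing edge → L
1: no outgoing edge → L
8: reaches L-position 1 → W
3: reaches L-position 1 → W
5: reaches L-position 9 → W
2: reaches L-position 9 → W
10: only reaches 5(W), 3(W), 8(W), all W → L
7: reaches L-position 9 → W
4: only reaches 5(W), which is W → L
6: reaches L-position 10 → W
Reading off the rows marked L gives the requested list; there are 4 such vertices.

1, 4, 9, 10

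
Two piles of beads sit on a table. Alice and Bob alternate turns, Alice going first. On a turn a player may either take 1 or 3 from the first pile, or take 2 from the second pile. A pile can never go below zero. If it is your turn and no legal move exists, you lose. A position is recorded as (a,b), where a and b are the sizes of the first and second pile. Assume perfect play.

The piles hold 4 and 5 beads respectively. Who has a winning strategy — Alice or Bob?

Bob wins.

Compute win/loss labels from the base case upward. A position with no move is L. Any other position is W if it can reach an L in one move, else L.
No move ever increases a pile, so every position that can arise here has a ≤ 4 and b ≤ 5; it is enough to label the cells with 0 ≤ a ≤ 4 and 0 ≤ b ≤ 5.
Every move lowers a or b (never raises either), so fill the grid row by row in increasing a, and left to right within a row: each cell's successors are then already labelled.
      b=0  b=1  b=2  b=3  b=4  b=5
a=0:    L    L    W    W    L    L
a=1:    W    W    L    L    W    W
a=2:    L    L    W    W    L    L
a=3:    W    W    L    L    W    W
a=4:    L    L    W    W    L    L
Cells with no legal move (terminal, hence L): (0,0), (0,1).
The remaining L cells, each justified by listing all of its moves:
(0,4): L (sole option (0,2)(W) is W)
(0,5): L (sole option (0,3)(W) is W)
(1,2): L (options (0,2)(W), (1,0)(W) are all W)
(1,3): L (options (0,3)(W), (1,1)(W) are all W)
(2,0): L (sole option (1,0)(W) is W)
(2,1): L (sole option (1,1)(W) is W)
(2,4): L (options (1,4)(W), (2,2)(W) are all W)
(2,5): L (options (1,5)(W), (2,3)(W) are all W)
(3,2): L (options (2,2)(W), (0,2)(W), (3,0)(W) are all W)
(3,3): L (options (2,3)(W), (0,3)(W), (3,1)(W) are all W)
(4,0): L (options (3,0)(W), (1,0)(W) are all W)
(4,1): L (options (3,1)(W), (1,1)(W) are all W)
(4,4): L (options (3,4)(W), (1,4)(W), (4,2)(W) are all W)
(4,5): L (options (3,5)(W), (1,5)(W), (4,3)(W) are all W)
Every other cell has at least one move into one of the L cells above, so it is W.
The starting position (4,5) is L: whatever Alice does, the opponent receives a W position.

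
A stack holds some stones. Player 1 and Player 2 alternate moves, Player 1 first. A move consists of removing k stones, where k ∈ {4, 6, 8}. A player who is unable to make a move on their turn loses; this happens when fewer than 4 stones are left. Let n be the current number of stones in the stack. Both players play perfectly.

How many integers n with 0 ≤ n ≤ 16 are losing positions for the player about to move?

8

Use the standard recursion: the mover loses at a terminal position; elsewhere, the mover wins exactly when some move hands the opponent an L position.
n=0: no move → L
n=1: no move → L
n=2: no move → L
n=3: no move → L
n=4: W (go to 0, an L position)
n=5: W (go to 1, an L position)
n=6: W (go to 2, an L position)
n=7: W (go to 3, an L position)
n=8: W (go to 2, an L position)
n=9: W (go to 3, an L position)
n=10: W (go to 2, an L position)
n=11: W (go to 3, an L position)
n=12: L (options 8(W), 6(W), 4(W) are all W)
n=13: L (options 9(W), 7(W), 5(W) are all W)
n=14: L (options 10(W), 8(W), 6(W) are all W)
n=15: L (options 11(W), 9(W), 7(W) are all W)
n=16: W (go to 12, an L position)
L entries with 0 ≤ n ≤ 16: n = 0, 1, 2, 3, 12, 13, 14, 15; that makes 8.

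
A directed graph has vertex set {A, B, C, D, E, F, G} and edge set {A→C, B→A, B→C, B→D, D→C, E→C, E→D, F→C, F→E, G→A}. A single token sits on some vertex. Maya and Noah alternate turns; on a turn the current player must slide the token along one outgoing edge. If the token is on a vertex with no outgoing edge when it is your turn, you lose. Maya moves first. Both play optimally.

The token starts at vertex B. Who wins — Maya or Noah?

Positions with no move are L. A position that does have a move is losing for the player to move precisely when every available move leads to a winning position for the opponent. Fill in the labels:
Every edge goes from a vertex to one that appears earlier in the order C, D, E, F, A, B, G, so processing vertices in that order labels each vertex after all of its successors.
C: no outgoing edge → L
D: W (go to C, an L position)
E: W (go to C, an L position)
F: W (go to C, an L position)
A: W (go to C, an L position)
B: W (go to C, an L position)
G: L (sole option A(W) is W)
From B Maya can move to C, reaching an L position.

Maya wins.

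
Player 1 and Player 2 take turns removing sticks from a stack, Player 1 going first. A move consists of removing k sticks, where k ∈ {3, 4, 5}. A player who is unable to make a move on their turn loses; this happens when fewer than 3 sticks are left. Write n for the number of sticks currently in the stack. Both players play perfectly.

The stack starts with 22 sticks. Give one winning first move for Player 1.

Classify positions by backward induction: terminal positions (no move available) are L. From any other position, the mover wins iff some move reaches an L.
n=0: no move → L
n=1: no move → L
n=2: no move → L
n=3: can move to 0, which is L ⇒ W
n=4: can move to 1, which is L ⇒ W
n=5: can move to 2, which is L ⇒ W
n=6: can move to 2, which is L ⇒ W
n=7: can move to 2, which is L ⇒ W
n=8: moves to 5(W), 4(W), 3(W); every one is W ⇒ L
n=9: moves to 6(W), 5(W), 4(W); every one is W ⇒ L
n=10: moves to 7(W), 6(W), 5(W); every one is W ⇒ L
n=11: can move to 8, which is L ⇒ W
n=12: can move to 9, which is L ⇒ W
n=13: can move to 10, which is L ⇒ W
n=14: can move to 10, which is L ⇒ W
n=15: can move to 10, which is L ⇒ W
n=16: moves to 13(W), 12(W), 11(W); every one is W ⇒ L
n=17: moves to 14(W), 13(W), 12(W); every one is W ⇒ L
n=18: moves to 15(W), 14(W), 13(W); every one is W ⇒ L
n=19: can move to 16, which is L ⇒ W
n=20: can move to 17, which is L ⇒ W
n=21: can move to 18, which is L ⇒ W
n=22: can move to 18, which is L ⇒ W
From 22, the L positions reachable in one move are: 18, 17. Any move reaching one of these is winning.

Remove 4, leaving 18.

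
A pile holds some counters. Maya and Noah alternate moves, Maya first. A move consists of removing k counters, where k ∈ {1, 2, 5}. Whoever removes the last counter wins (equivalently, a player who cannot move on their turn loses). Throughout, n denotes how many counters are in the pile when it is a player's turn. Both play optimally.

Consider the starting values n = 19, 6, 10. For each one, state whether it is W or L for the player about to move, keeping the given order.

Build the W/L table. Terminal = L. A non-terminal position is W if it has a move to some L; otherwise it is L.
n=0: no move → L
n=1: can move to 0, which is L ⇒ W
n=2: can move to 0, which is L ⇒ W
n=3: moves to 2(W), 1(W); every one is W ⇒ L
n=4: can move to 3, which is L ⇒ W
n=5: can move to 3, which is L ⇒ W
n=6: moves to 5(W), 4(W), 1(W); every one is W ⇒ L
n=7: can move to 6, which is L ⇒ W
n=8: can move to 6, which is L ⇒ W
n=9: moves to 8(W), 7(W), 4(W); every one is W ⇒ L
n=10: can move to 9, which is L ⇒ W
n=11: can move to 9, which is L ⇒ W
n=12: moves to 11(W), 10(W), 7(W); every one is W ⇒ L
n=13: can move to 12, which is L ⇒ W
n=14: can move to 12, which is L ⇒ W
n=15: moves to 14(W), 13(W), 10(W); every one is W ⇒ L
n=16: can move to 15, which is L ⇒ W
n=17: can move to 15, which is L ⇒ W
n=18: moves to 17(W), 16(W), 13(W); every one is W ⇒ L
n=19: can move to 18, which is L ⇒ W

19: W, 6: L, 10: W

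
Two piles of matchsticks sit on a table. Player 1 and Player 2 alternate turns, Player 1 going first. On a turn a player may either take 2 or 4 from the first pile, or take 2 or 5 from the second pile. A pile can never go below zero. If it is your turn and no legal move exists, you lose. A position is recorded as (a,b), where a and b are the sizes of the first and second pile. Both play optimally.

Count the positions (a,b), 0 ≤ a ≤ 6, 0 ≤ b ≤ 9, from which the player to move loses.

25

Use the standard recursion: the mover loses at a terminal position; elsewhere, the mover wins exactly when some move hands the opponent an L position.
Every move lowers a or b (never raises either), so fill the grid row by row in increasing a, and left to right within a row: each cell's successors are then already labelled.
      b=0  b=1  b=2  b=3  b=4  b=5  b=6  b=7  b=8  b=9
a=0:    L    L    W    W    L    W    W    L    L    W
a=1:    L    L    W    W    L    W    W    L    L    W
a=2:    W    W    L    L    W    W    L    W    W    L
a=3:    W    W    L    L    W    W    L    W    W    L
a=4:    W    W    W    W    W    L    W    W    W    W
a=5:    W    W    W    W    W    L    W    W    W    W
a=6:    L    L    W    W    L    W    W    L    L    W
Cells with no legal move (terminal, hence L): (0,0), (0,1), (1,0), (1,1).
The remaining L cells, each justified by listing all of its moves:
(0,4): →(0,2)(W) only, which is W, so L
(0,7): →(0,5)(W), (0,2)(W) — all W, so L
(0,8): →(0,6)(W), (0,3)(W) — all W, so L
(1,4): →(1,2)(W) only, which is W, so L
(1,7): →(1,5)(W), (1,2)(W) — all W, so L
(1,8): →(1,6)(W), (1,3)(W) — all W, so L
(2,2): →(0,2)(W), (2,0)(W) — all W, so L
(2,3): →(0,3)(W), (2,1)(W) — all W, so L
(2,6): →(0,6)(W), (2,4)(W), (2,1)(W) — all W, so L
(2,9): →(0,9)(W), (2,7)(W), (2,4)(W) — all W, so L
(3,2): →(1,2)(W), (3,0)(W) — all W, so L
(3,3): →(1,3)(W), (3,1)(W) — all W, so L
(3,6): →(1,6)(W), (3,4)(W), (3,1)(W) — all W, so L
(3,9): →(1,9)(W), (3,7)(W), (3,4)(W) — all W, so L
(4,5): →(2,5)(W), (0,5)(W), (4,3)(W), (4,0)(W) — all W, so L
(5,5): →(3,5)(W), (1,5)(W), (5,3)(W), (5,0)(W) — all W, so L
(6,0): →(4,0)(W), (2,0)(W) — all W, so L
(6,1): →(4,1)(W), (2,1)(W) — all W, so L
(6,4): →(4,4)(W), (2,4)(W), (6,2)(W) — all W, so L
(6,7): →(4,7)(W), (2,7)(W), (6,5)(W), (6,2)(W) — all W, so L
(6,8): →(4,8)(W), (2,8)(W), (6,6)(W), (6,3)(W) — all W, so L
Every other cell has at least one move into one of the L cells above, so it is W.
L cells per row: a=0: 5, a=1: 5, a=2: 4, a=3: 4, a=4: 1, a=5: 1, a=6: 5; total 25.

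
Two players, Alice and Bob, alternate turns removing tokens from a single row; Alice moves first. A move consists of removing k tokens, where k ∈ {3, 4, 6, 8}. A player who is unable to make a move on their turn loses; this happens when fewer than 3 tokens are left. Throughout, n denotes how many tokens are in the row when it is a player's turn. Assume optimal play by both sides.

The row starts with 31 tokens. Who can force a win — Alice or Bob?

Classify positions by backward induction: terminal positions (no move available) are L. From any other position, the mover wins iff some move reaches an L.
n=0: no move → L
n=1: no move → L
n=2: no move → L
n=3: can move to 0, which is L ⇒ W
n=4: can move to 1, which is L ⇒ W
n=5: can move to 2, which is L ⇒ W
n=6: can move to 2, which is L ⇒ W
n=7: can move to 1, which is L ⇒ W
n=8: can move to 2, which is L ⇒ W
n=9: can move to 1, which is L ⇒ W
n=10: can move to 2, which is L ⇒ W
n=11: moves to 8(W), 7(W), 5(W), 3(W); every one is W ⇒ L
n=12: moves to 9(W), 8(W), 6(W), 4(W); every one is W ⇒ L
n=13: moves to 10(W), 9(W), 7(W), 5(W); every one is W ⇒ L
n=14: can move to 11, which is L ⇒ W
n=15: can move to 12, which is L ⇒ W
n=16: can move to 13, which is L ⇒ W
n=17: can move to 13, which is L ⇒ W
n=18: can move to 12, which is L ⇒ W
n=19: can move to 13, which is L ⇒ W
n=20: can move to 12, which is L ⇒ W
n=21: can move to 13, which is L ⇒ W
n=22: moves to 19(W), 18(W), 16(W), 14(W); every one is W ⇒ L
n=23: moves to 20(W), 19(W), 17(W), 15(W); every one is W ⇒ L
n=24: moves to 21(W), 20(W), 18(W), 16(W); every one is W ⇒ L
n=25: can move to 22, which is L ⇒ W
n=26: can move to 23, which is L ⇒ W
n=27: can move to 24, which is L ⇒ W
n=28: can move to 24, which is L ⇒ W
n=29: can move to 23, which is L ⇒ W
n=30: can move to 24, which is L ⇒ W
n=31: can move to 23, which is L ⇒ W
The starting position 31 is W: Alice should remove 8, leaving 23, handing over an L position.

Alice wins.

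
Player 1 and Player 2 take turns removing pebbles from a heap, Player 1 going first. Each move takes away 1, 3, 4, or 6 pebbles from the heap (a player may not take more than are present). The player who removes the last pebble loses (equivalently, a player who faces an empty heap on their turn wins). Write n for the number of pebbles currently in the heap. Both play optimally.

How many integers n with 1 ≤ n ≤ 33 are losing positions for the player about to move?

10

Classify positions by backward induction: terminal positions (no move available) are W. From any other position, the mover wins iff some move reaches an L.
n=0: no move; the opponent has just taken the last pebble and therefore loses → W
n=1: only reaches 0(W), which is W → L
n=2: reaches L-position 1 → W
n=3: only reaches 2(W), 0(W), all W → L
n=4: reaches L-position 3 → W
n=5: reaches L-position 1 → W
n=6: reaches L-position 3 → W
n=7: reaches L-position 3 → W
n=8: only reaches 7(W), 5(W), 4(W), 2(W), all W → L
n=9: reaches L-position 8 → W
n=10: only reaches 9(W), 7(W), 6(W), 4(W), all W → L
n=11: reaches L-position 10 → W
n=12: reaches L-position 8 → W
n=13: reaches L-position 10 → W
n=14: reaches L-position 10 → W
n=15: only reaches 14(W), 12(W), 11(W), 9(W), all W → L
n=16: reaches L-position 15 → W
n=17: only reaches 16(W), 14(W), 13(W), 11(W), all W → L
n=18: reaches L-position 17 → W
n=19: reaches L-position 15 → W
n=20: reaches L-position 17 → W
n=21: reaches L-position 17 → W
n=22: only reaches 21(W), 19(W), 18(W), 16(W), all W → L
n=23: reaches L-position 22 → W
n=24: only reaches 23(W), 21(W), 20(W), 18(W), all W → L
n=25: reaches L-position 24 → W
n=26: reaches L-position 22 → W
n=27: reaches L-position 24 → W
n=28: reaches L-position 24 → W
n=29: only reaches 28(W), 26(W), 25(W), 23(W), all W → L
n=30: reaches L-position 29 → W
n=31: only reaches 30(W), 28(W), 27(W), 25(W), all W → L
n=32: reaches L-position 31 → W
n=33: reaches L-position 29 → W
L entries with 1 ≤ n ≤ 33 (the range starts at n=1): n = 1, 3, 8, 10, 15, 17, 22, 24, 29, 31; that makes 10.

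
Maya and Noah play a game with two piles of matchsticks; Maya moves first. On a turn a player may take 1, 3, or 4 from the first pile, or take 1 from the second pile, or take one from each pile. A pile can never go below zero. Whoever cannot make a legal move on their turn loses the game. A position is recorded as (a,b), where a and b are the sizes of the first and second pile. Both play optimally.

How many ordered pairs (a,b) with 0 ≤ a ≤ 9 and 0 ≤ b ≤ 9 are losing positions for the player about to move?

26

Classify positions by backward induction: terminal positions (no move available) are L. From any other position, the mover wins iff some move reaches an L.
Every move lowers a or b (never raises either), so fill the grid row by row in increasing a, and left to right within a row: each cell's successors are then already labelled.
      b=0  b=1  b=2  b=3  b=4  b=5  b=6  b=7  b=8  b=9
a=0:    L    W    L    W    L    W    L    W    L    W
a=1:    W    W    W    W    W    W    W    W    W    W
a=2:    L    W    L    W    L    W    L    W    L    W
a=3:    W    W    W    W    W    W    W    W    W    W
a=4:    W    L    W    L    W    L    W    L    W    L
a=5:    W    W    W    W    W    W    W    W    W    W
a=6:    W    L    W    L    W    L    W    L    W    L
a=7:    L    W    W    W    W    W    W    W    W    W
a=8:    W    W    L    W    L    W    L    W    L    W
a=9:    L    W    W    W    W    W    W    W    W    W
Cells with no legal move (terminal, hence L): (0,0).
The remaining L cells, each justified by listing all of its moves:
(0,2): L (sole option (0,1)(W) is W)
(0,4): L (sole option (0,3)(W) is W)
(0,6): L (sole option (0,5)(W) is W)
(0,8): L (sole option (0,7)(W) is W)
(2,0): L (sole option (1,0)(W) is W)
(2,2): L (options (1,2)(W), (2,1)(W), (1,1)(W) are all W)
(2,4): L (options (1,4)(W), (2,3)(W), (1,3)(W) are all W)
(2,6): L (options (1,6)(W), (2,5)(W), (1,5)(W) are all W)
(2,8): L (options (1,8)(W), (2,7)(W), (1,7)(W) are all W)
(4,1): L (options (3,1)(W), (1,1)(W), (0,1)(W), (4,0)(W), (3,0)(W) are all W)
(4,3): L (options (3,3)(W), (1,3)(W), (0,3)(W), (4,2)(W), (3,2)(W) are all W)
(4,5): L (options (3,5)(W), (1,5)(W), (0,5)(W), (4,4)(W), (3,4)(W) are all W)
(4,7): L (options (3,7)(W), (1,7)(W), (0,7)(W), (4,6)(W), (3,6)(W) are all W)
(4,9): L (options (3,9)(W), (1,9)(W), (0,9)(W), (4,8)(W), (3,8)(W) are all W)
(6,1): L (options (5,1)(W), (3,1)(W), (2,1)(W), (6,0)(W), (5,0)(W) are all W)
(6,3): L (options (5,3)(W), (3,3)(W), (2,3)(W), (6,2)(W), (5,2)(W) are all W)
(6,5): L (options (5,5)(W), (3,5)(W), (2,5)(W), (6,4)(W), (5,4)(W) are all W)
(6,7): L (options (5,7)(W), (3,7)(W), (2,7)(W), (6,6)(W), (5,6)(W) are all W)
(6,9): L (options (5,9)(W), (3,9)(W), (2,9)(W), (6,8)(W), (5,8)(W) are all W)
(7,0): L (options (6,0)(W), (4,0)(W), (3,0)(W) are all W)
(8,2): L (options (7,2)(W), (5,2)(W), (4,2)(W), (8,1)(W), (7,1)(W) are all W)
(8,4): L (options (7,4)(W), (5,4)(W), (4,4)(W), (8,3)(W), (7,3)(W) are all W)
(8,6): L (options (7,6)(W), (5,6)(W), (4,6)(W), (8,5)(W), (7,5)(W) are all W)
(8,8): L (options (7,8)(W), (5,8)(W), (4,8)(W), (8,7)(W), (7,7)(W) are all W)
(9,0): L (options (8,0)(W), (6,0)(W), (5,0)(W) are all W)
Every other cell has at least one move into one of the L cells above, so it is W.
L cells per row: a=0: 5, a=1: 0, a=2: 5, a=3: 0, a=4: 5, a=5: 0, a=6: 5, a=7: 1, a=8: 4, a=9: 1; total 26.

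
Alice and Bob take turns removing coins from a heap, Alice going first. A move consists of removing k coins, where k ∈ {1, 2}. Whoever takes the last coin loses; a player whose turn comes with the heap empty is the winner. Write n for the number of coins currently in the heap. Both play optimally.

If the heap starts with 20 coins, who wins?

Work bottom-up. With no move the player to move wins. Otherwise the position is W if at least one move leads to an L position for the opponent, and L if every move leads to a W.
n=0: no move; the opponent has just taken the last coin and therefore loses → W
n=1: →0(W) only, which is W, so L
n=2: →1(L), so W
n=3: →1(L), so W
n=4: →3(W), 2(W) — all W, so L
n=5: →4(L), so W
n=6: →4(L), so W
n=7: →6(W), 5(W) — all W, so L
n=8: →7(L), so W
n=9: →7(L), so W
n=10: →9(W), 8(W) — all W, so L
n=11: →10(L), so W
n=12: →10(L), so W
n=13: →12(W), 11(W) — all W, so L
n=14: →13(L), so W
n=15: →13(L), so W
n=16: →15(W), 14(W) — all W, so L
n=17: →16(L), so W
n=18: →16(L), so W
n=19: →18(W), 17(W) — all W, so L
n=20: →19(L), so W
From 20 Alice can remove 1, leaving 19, reaching an L position.

Alice wins.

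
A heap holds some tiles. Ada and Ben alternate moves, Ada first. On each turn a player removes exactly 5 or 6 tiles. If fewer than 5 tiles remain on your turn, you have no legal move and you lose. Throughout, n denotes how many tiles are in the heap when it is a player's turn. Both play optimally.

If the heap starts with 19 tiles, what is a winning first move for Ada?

Build the W/L table. Terminal = L. A non-terminal position is W if it has a move to some L; otherwise it is L.
n=0: no move → L
n=1: no move → L
n=2: no move → L
n=3: no move → L
n=4: no move → L
n=5: W (go to 0, an L position)
n=6: W (go to 1, an L position)
n=7: W (go to 2, an L position)
n=8: W (go to 3, an L position)
n=9: W (go to 4, an L position)
n=10: W (go to 4, an L position)
n=11: L (options 6(W), 5(W) are all W)
n=12: L (options 7(W), 6(W) are all W)
n=13: L (options 8(W), 7(W) are all W)
n=14: L (options 9(W), 8(W) are all W)
n=15: L (options 10(W), 9(W) are all W)
n=16: W (go to 11, an L position)
n=17: W (go to 12, an L position)
n=18: W (go to 13, an L position)
n=19: W (go to 14, an L position)
From 19, the L positions reachable in one move are: 14, 13. Any move reaching one of these is winning.

Remove 5, leaving 14.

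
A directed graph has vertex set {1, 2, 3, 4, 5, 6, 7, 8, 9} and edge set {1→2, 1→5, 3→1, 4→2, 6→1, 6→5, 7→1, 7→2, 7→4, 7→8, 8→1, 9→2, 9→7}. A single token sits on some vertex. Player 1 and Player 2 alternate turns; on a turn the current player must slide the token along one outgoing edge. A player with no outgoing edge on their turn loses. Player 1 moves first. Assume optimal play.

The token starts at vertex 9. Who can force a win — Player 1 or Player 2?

Use the standard recursion: the mover loses at a terminal position; elsewhere, the mover wins exactly when some move hands the opponent an L position.
Every edge goes from a vertex to one that appears earlier in the order 2, 5, 1, 8, 4, 3, 6, 7, 9, so processing vertices in that order labels each vertex after all of its successors.
2: no outgoing edge → L
5: no outgoing edge → L
1: can move to 5, which is L ⇒ W
8: the only move is to 1(W), a W ⇒ L
4: can move to 2, which is L ⇒ W
3: the only move is to 1(W), a W ⇒ L
6: can move to 5, which is L ⇒ W
7: can move to 8, which is L ⇒ W
9: can move to 2, which is L ⇒ W
From 9 Player 1 can move to 2, reaching an L position.

Player 1 wins.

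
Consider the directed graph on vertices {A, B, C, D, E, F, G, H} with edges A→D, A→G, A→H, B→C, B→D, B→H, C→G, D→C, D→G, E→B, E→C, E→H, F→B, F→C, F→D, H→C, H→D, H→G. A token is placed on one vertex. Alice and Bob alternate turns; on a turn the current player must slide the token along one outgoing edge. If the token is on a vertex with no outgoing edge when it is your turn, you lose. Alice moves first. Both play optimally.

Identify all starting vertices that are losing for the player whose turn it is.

Positions with no move are L. A position that does have a move is losing for the player to move precisely when every available move leads to a winning position for the opponent. Fill in the labels:
Every edge goes from a vertex to one that appears earlier in the order G, C, D, H, B, F, E, A, so processing vertices in that order labels each vertex after all of its successors.
G: no outgoing edge → L
C: reaches L-position G → W
D: reaches L-position G → W
H: reaches L-position G → W
B: only reaches H(W), D(W), C(W), all W → L
F: reaches L-position B → W
E: reaches L-position B → W
A: reaches L-position G → W
Reading off the rows marked L gives the requested list; there are 2 such vertices.

B, G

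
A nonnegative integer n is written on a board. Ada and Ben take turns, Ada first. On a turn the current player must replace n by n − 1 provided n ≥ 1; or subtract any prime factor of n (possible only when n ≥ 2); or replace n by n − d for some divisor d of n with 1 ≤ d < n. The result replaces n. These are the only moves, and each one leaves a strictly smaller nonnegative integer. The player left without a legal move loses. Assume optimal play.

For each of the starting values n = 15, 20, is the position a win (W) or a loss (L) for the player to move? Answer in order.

15: W, 20: L

Build the W/L table. Terminal = L. A non-terminal position is W if it has a move to some L; otherwise it is L.
n=0: no move → L
n=1: can move to 0, which is L ⇒ W
n=2: can move to 0, which is L ⇒ W
n=3: can move to 0, which is L ⇒ W
n=4: moves to 2(W), 3(W); every one is W ⇒ L
n=5: can move to 0, which is L ⇒ W
n=6: can move to 4, which is L ⇒ W
n=7: can move to 0, which is L ⇒ W
n=8: can move to 4, which is L ⇒ W
n=9: moves to 6(W), 8(W); every one is W ⇒ L
n=10: can move to 9, which is L ⇒ W
n=11: can move to 0, which is L ⇒ W
n=12: can move to 9, which is L ⇒ W
n=13: can move to 0, which is L ⇒ W
n=14: moves to 7(W), 12(W), 13(W); every one is W ⇒ L
n=15: can move to 14, which is L ⇒ W
n=16: can move to 14, which is L ⇒ W
n=17: can move to 0, which is L ⇒ W
n=18: can move to 9, which is L ⇒ W
n=19: can move to 0, which is L ⇒ W
n=20: moves to 10(W), 15(W), 16(W), 18(W), 19(W); every one is W ⇒ L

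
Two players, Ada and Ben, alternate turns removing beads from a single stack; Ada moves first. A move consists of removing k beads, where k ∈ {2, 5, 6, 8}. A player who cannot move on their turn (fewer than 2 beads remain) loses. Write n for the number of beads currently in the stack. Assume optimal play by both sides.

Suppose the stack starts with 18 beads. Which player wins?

Ben wins.

Use the standard recursion: the mover loses at a terminal position; elsewhere, the mover wins exactly when some move hands the opponent an L position.
n=0: no move → L
n=1: no move → L
n=2: reaches L-position 0 → W
n=3: reaches L-position 1 → W
n=4: only reaches 2(W), which is W → L
n=5: reaches L-position 0 → W
n=6: reaches L-position 4 → W
n=7: reaches L-position 1 → W
n=8: reaches L-position 0 → W
n=9: reaches L-position 4 → W
n=10: reaches L-position 4 → W
n=11: only reaches 9(W), 6(W), 5(W), 3(W), all W → L
n=12: reaches L-position 4 → W
n=13: reaches L-position 11 → W
n=14: only reaches 12(W), 9(W), 8(W), 6(W), all W → L
n=15: only reaches 13(W), 10(W), 9(W), 7(W), all W → L
n=16: reaches L-position 14 → W
n=17: reaches L-position 15 → W
n=18: only reaches 16(W), 13(W), 12(W), 10(W), all W → L
Every move from 18 reaches a W position, so the mover loses.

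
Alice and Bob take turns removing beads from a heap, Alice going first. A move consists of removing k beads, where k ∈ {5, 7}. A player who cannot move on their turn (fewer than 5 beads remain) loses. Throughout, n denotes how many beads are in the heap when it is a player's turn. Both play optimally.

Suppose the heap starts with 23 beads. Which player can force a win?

Alice wins.

Work bottom-up. With no move the player to move loses. Otherwise the position is W if at least one move leads to an L position for the opponent, and L if every move leads to a W.
n=0: no move → L
n=1: no move → L
n=2: no move → L
n=3: no move → L
n=4: no move → L
n=5: W (go to 0, an L position)
n=6: W (go to 1, an L position)
n=7: W (go to 2, an L position)
n=8: W (go to 3, an L position)
n=9: W (go to 4, an L position)
n=10: W (go to 3, an L position)
n=11: W (go to 4, an L position)
n=12: L (options 7(W), 5(W) are all W)
n=13: L (options 8(W), 6(W) are all W)
n=14: L (options 9(W), 7(W) are all W)
n=15: L (options 10(W), 8(W) are all W)
n=16: L (options 11(W), 9(W) are all W)
n=17: W (go to 12, an L position)
n=18: W (go to 13, an L position)
n=19: W (go to 14, an L position)
n=20: W (go to 15, an L position)
n=21: W (go to 16, an L position)
n=22: W (go to 15, an L position)
n=23: W (go to 16, an L position)
From 23 Alice can remove 7, leaving 16, reaching an L position.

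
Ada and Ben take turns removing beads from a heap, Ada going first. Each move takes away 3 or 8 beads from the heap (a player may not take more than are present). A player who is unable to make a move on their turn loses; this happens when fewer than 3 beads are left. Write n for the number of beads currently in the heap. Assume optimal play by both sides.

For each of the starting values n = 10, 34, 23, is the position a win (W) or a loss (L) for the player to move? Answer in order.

Build the W/L table. Terminal = L. A non-terminal position is W if it has a move to some L; otherwise it is L.
n=0: no move → L
n=1: no move → L
n=2: no move → L
n=3: can move to 0, which is L ⇒ W
n=4: can move to 1, which is L ⇒ W
n=5: can move to 2, which is L ⇒ W
n=6: the only move is to 3(W), a W ⇒ L
n=7: the only move is to 4(W), a W ⇒ L
n=8: can move to 0, which is L ⇒ W
n=9: can move to 6, which is L ⇒ W
n=10: can move to 7, which is L ⇒ W
n=11: moves to 8(W), 3(W); every one is W ⇒ L
n=12: moves to 9(W), 4(W); every one is W ⇒ L
n=13: moves to 10(W), 5(W); every one is W ⇒ L
n=14: can move to 11, which is L ⇒ W
n=15: can move to 12, which is L ⇒ W
n=16: can move to 13, which is L ⇒ W
n=17: moves to 14(W), 9(W); every one is W ⇒ L
n=18: moves to 15(W), 10(W); every one is W ⇒ L
n=19: can move to 11, which is L ⇒ W
n=20: can move to 17, which is L ⇒ W
n=21: can move to 18, which is L ⇒ W
n=22: moves to 19(W), 14(W); every one is W ⇒ L
n=23: moves to 20(W), 15(W); every one is W ⇒ L
n=24: moves to 21(W), 16(W); every one is W ⇒ L
n=25: can move to 22, which is L ⇒ W
n=26: can move to 23, which is L ⇒ W
n=27: can move to 24, which is L ⇒ W
n=28: moves to 25(W), 20(W); every one is W ⇒ L
n=29: moves to 26(W), 21(W); every one is W ⇒ L
n=30: can move to 22, which is L ⇒ W
n=31: can move to 28, which is L ⇒ W
n=32: can move to 29, which is L ⇒ W
n=33: moves to 30(W), 25(W); every one is W ⇒ L
n=34: moves to 31(W), 26(W); every one is W ⇒ L

10: W, 34: L, 23: L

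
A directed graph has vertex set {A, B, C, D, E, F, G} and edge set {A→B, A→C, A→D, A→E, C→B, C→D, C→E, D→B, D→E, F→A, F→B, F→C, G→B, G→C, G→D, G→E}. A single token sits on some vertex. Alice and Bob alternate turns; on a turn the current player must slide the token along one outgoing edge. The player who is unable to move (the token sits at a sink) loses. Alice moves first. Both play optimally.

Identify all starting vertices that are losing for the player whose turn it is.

B, E

Compute win/loss labels from the base case upward. A position with no move is L. Any other position is W if it can reach an L in one move, else L.
Every edge goes from a vertex to one that appears earlier in the order E, B, D, C, A, G, F, so processing vertices in that order labels each vertex after all of its successors.
E: no outgoing edge → L
B: no outgoing edge → L
D: reaches L-position B → W
C: reaches L-position B → W
A: reaches L-position B → W
G: reaches L-position B → W
F: reaches L-position B → W
Reading off the rows marked L gives the requested list; there are 2 such vertices.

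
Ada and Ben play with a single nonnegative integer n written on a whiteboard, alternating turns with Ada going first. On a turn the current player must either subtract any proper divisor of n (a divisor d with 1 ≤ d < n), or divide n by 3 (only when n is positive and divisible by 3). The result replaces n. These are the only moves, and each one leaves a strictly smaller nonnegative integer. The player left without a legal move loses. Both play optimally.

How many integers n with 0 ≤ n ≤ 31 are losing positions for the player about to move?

Positions with no move are L. A position that does have a move is losing for the player to move precisely when every available move leads to a winning position for the opponent. Fill in the labels:
n=0: no move → L
n=1: no move → L
n=2: can move to 1, which is L ⇒ W
n=3: can move to 1, which is L ⇒ W
n=4: moves to 2(W), 3(W); every one is W ⇒ L
n=5: can move to 4, which is L ⇒ W
n=6: can move to 4, which is L ⇒ W
n=7: the only move is to 6(W), a W ⇒ L
n=8: can move to 4, which is L ⇒ W
n=9: moves to 3(W), 6(W), 8(W); every one is W ⇒ L
n=10: can move to 9, which is L ⇒ W
n=11: the only move is to 10(W), a W ⇒ L
n=12: can move to 4, which is L ⇒ W
n=13: the only move is to 12(W), a W ⇒ L
n=14: can move to 7, which is L ⇒ W
n=15: moves to 5(W), 10(W), 12(W), 14(W); every one is W ⇒ L
n=16: can move to 15, which is L ⇒ W
n=17: the only move is to 16(W), a W ⇒ L
n=18: can move to 9, which is L ⇒ W
n=19: the only move is to 18(W), a W ⇒ L
n=20: can move to 15, which is L ⇒ W
n=21: can move to 7, which is L ⇒ W
n=22: can move to 11, which is L ⇒ W
n=23: the only move is to 22(W), a W ⇒ L
n=24: can move to 23, which is L ⇒ W
n=25: moves to 20(W), 24(W); every one is W ⇒ L
n=26: can move to 13, which is L ⇒ W
n=27: can move to 9, which is L ⇒ W
n=28: moves to 14(W), 21(W), 24(W), 26(W), 27(W); every one is W ⇒ L
n=29: can move to 28, which is L ⇒ W
n=30: can move to 15, which is L ⇒ W
n=31: the only move is to 30(W), a W ⇒ L
L entries with 0 ≤ n ≤ 31: n = 0, 1, 4, 7, 9, 11, 13, 15, 17, 19, 23, 25, 28, 31; that makes 14.

14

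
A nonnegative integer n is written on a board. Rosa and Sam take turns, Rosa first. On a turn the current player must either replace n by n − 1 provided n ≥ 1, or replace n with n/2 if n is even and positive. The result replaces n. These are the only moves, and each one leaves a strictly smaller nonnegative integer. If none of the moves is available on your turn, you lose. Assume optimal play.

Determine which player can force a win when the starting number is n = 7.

Positions with no move are L. A position that does have a move is losing for the player to move precisely when every available move leads to a winning position for the opponent. Fill in the labels:
n=0: no move → L
n=1: can move to 0, which is L ⇒ W
n=2: the only move is to 1(W), a W ⇒ L
n=3: can move to 2, which is L ⇒ W
n=4: can move to 2, which is L ⇒ W
n=5: the only move is to 4(W), a W ⇒ L
n=6: can move to 5, which is L ⇒ W
n=7: the only move is to 6(W), a W ⇒ L
The starting position 7 is L: whatever Rosa does, the opponent receives a W position.

Sam wins.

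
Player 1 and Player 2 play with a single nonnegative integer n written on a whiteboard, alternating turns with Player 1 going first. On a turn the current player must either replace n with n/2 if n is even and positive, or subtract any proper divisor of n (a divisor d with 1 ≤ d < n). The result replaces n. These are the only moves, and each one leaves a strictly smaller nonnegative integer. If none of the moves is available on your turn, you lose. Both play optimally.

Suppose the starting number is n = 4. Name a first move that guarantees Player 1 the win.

Positions with no move are L. A position that does have a move is losing for the player to move precisely when every available move leads to a winning position for the opponent. Fill in the labels:
n=0: no move → L
n=1: no move → L
n=2: can move to 1, which is L ⇒ W
n=3: the only move is to 2(W), a W ⇒ L
n=4: can move to 3, which is L ⇒ W
From 4, the L positions reachable in one move are: 3.

Move to 3.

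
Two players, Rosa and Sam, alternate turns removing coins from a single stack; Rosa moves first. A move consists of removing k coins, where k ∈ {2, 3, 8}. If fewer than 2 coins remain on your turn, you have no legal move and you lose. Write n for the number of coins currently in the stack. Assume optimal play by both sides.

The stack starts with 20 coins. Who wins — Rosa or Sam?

Build the W/L table. Terminal = L. A non-terminal position is W if it has a move to some L; otherwise it is L.
n=0: no move → L
n=1: no move → L
n=2: W (go to 0, an L position)
n=3: W (go to 1, an L position)
n=4: W (go to 1, an L position)
n=5: L (options 3(W), 2(W) are all W)
n=6: L (options 4(W), 3(W) are all W)
n=7: W (go to 5, an L position)
n=8: W (go to 6, an L position)
n=9: W (go to 6, an L position)
n=10: L (options 8(W), 7(W), 2(W) are all W)
n=11: L (options 9(W), 8(W), 3(W) are all W)
n=12: W (go to 10, an L position)
n=13: W (go to 11, an L position)
n=14: W (go to 11, an L position)
n=15: L (options 13(W), 12(W), 7(W) are all W)
n=16: L (options 14(W), 13(W), 8(W) are all W)
n=17: W (go to 15, an L position)
n=18: W (go to 16, an L position)
n=19: W (go to 16, an L position)
n=20: L (options 18(W), 17(W), 12(W) are all W)
The starting position 20 is L: whatever Rosa does, the opponent receives a W position.

Sam wins.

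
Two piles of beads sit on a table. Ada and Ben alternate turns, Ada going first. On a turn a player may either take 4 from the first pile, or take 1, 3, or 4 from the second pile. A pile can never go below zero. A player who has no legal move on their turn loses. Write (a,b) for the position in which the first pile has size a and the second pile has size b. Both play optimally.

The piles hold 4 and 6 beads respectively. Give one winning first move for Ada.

Work bottom-up. With no move the player to move loses. Otherwise the position is W if at least one move leads to an L position for the opponent, and L if every move leads to a W.
No move ever increases a pile, so every position that can arise here has a ≤ 4 and b ≤ 6; it is enough to label the cells with 0 ≤ a ≤ 4 and 0 ≤ b ≤ 6.
Every move lowers a or b (never raises either), so fill the grid row by row in increasing a, and left to right within a row: each cell's successors are then already labelled.
      b=0  b=1  b=2  b=3  b=4  b=5  b=6
a=0:    L    W    L    W    W    W    W
a=1:    L    W    L    W    W    W    W
a=2:    L    W    L    W    W    W    W
a=3:    L    W    L    W    W    W    W
a=4:    W    L    W    L    W    W    W
Cells with no legal move (terminal, hence L): (0,0), (1,0), (2,0), (3,0).
The remaining L cells, each justified by listing all of its moves:
(0,2): L (sole option (0,1)(W) is W)
(1,2): L (sole option (1,1)(W) is W)
(2,2): L (sole option (2,1)(W) is W)
(3,2): L (sole option (3,1)(W) is W)
(4,1): L (options (0,1)(W), (4,0)(W) are all W)
(4,3): L (options (0,3)(W), (4,2)(W), (4,0)(W) are all W)
Every other cell has at least one move into one of the L cells above, so it is W.
From (4,6), the L positions reachable in one move are: (4,3).

Move to (4,3).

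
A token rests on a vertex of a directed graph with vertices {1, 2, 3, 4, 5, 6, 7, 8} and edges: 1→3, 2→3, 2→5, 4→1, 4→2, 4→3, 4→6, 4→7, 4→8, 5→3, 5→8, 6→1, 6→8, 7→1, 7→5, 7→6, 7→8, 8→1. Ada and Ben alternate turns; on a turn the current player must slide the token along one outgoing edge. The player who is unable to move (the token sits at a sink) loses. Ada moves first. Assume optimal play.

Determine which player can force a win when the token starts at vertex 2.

Ada wins.

Positions with no move are L. A position that does have a move is losing for the player to move precisely when every available move leads to a winning position for the opponent. Fill in the labels:
Every edge goes from a vertex to one that appears earlier in the order 3, 1, 8, 5, 2, 6, 7, 4, so processing vertices in that order labels each vertex after all of its successors.
3: no outgoing edge → L
1: W (go to 3, an L position)
8: L (sole option 1(W) is W)
5: W (go to 8, an L position)
2: W (go to 3, an L position)
6: W (go to 8, an L position)
7: W (go to 8, an L position)
4: W (go to 8, an L position)
From 2 Ada can move to 3, reaching an L position.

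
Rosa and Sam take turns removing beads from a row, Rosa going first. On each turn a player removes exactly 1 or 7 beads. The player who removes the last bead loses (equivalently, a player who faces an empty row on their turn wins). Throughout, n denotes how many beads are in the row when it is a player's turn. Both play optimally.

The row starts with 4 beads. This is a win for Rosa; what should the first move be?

Remove 1, leaving 3.

Work bottom-up. With no move the player to move wins. Otherwise the position is W if at least one move leads to an L position for the opponent, and L if every move leads to a W.
n=0: no move; the opponent has just taken the last bead and therefore loses → W
n=1: the only move is to 0(W), a W ⇒ L
n=2: can move to 1, which is L ⇒ W
n=3: the only move is to 2(W), a W ⇒ L
n=4: can move to 3, which is L ⇒ W
From 4, the L positions reachable in one move are: 3.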